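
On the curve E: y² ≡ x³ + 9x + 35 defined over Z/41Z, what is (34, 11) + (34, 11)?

(6, 31)

tangent at (34, 11): λ = (3·34² + 9)/(2·11) ≡ 33/22. 22⁻¹ ≡ 28 (mod 41) since 22·28 = 616 ≡ 1, so λ ≡ 33·28 ≡ 22.
  x = λ² - 34 - 34 = 484 - 68 ≡ 6; y = λ·(34 - 6) - 11 ≡ 31. → (6, 31)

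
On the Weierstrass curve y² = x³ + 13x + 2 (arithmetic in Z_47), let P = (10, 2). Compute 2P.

tangent at (10, 2): λ = (3·10² + 13)/(2·2) ≡ 31/4. 4⁻¹ ≡ 12 (mod 47) since 4·12 = 48 ≡ 1, so λ ≡ 31·12 ≡ 43.
  x = λ² - 10 - 10 = 1849 - 20 ≡ 43; y = λ·(10 - 43) - 2 ≡ 36. → (43, 36)

(43, 36)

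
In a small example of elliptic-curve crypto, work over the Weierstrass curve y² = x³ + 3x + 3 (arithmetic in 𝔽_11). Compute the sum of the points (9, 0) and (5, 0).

(8, 0)

(9, 0) + (5, 0). λ = (0 - 0)/(5 - 9) ≡ 0/7 mod 11. 7⁻¹ ≡ 8 (mod 11), so λ ≡ 0.
  x = λ² - 9 - 5 = 0 - 14 ≡ 8; y = λ·(9 - 8) - 0 ≡ 0. → (8, 0)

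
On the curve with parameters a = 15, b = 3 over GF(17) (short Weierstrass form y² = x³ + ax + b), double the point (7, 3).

tangent at (7, 3): λ = (3·7² + 15)/(2·3) ≡ 9/6. 6⁻¹ ≡ 3 (mod 17), so λ ≡ 9·3 ≡ 10.
  x = λ² - 7 - 7 = 100 - 14 ≡ 1; y = λ·(7 - 1) - 3 ≡ 6. → (1, 6)

(1, 6)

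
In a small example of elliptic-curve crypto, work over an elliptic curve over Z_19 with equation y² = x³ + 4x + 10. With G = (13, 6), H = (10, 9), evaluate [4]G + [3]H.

First 4G:
Repeated addition: build up to 4G.
2G: tangent at (13, 6): λ = (3·13² + 4)/(2·6) ≡ 17/12. 12⁻¹ ≡ 8 (mod 19) since 12·8 = 96 ≡ 1, so λ ≡ 17·8 ≡ 3.
  x = λ² - 13 - 13 = 9 - 26 ≡ 2; y = λ·(13 - 2) - 6 ≡ 8. → (2, 8)
3G: (2, 8) + (13, 6). λ = (6 - 8)/(13 - 2) ≡ 17/11 mod 19. 11⁻¹ ≡ 7 (mod 19) since 11·7 = 77 ≡ 1, so λ ≡ 5.
  x = λ² - 2 - 13 = 25 - 15 ≡ 10; y = λ·(2 - 10) - 8 ≡ 9. → (10, 9)
4G: (10, 9) + (13, 6). λ = (6 - 9)/(13 - 10) ≡ 16/3 mod 19. 3⁻¹ ≡ 13 (mod 19), so λ ≡ 18.
  x = λ² - 10 - 13 = 324 - 23 ≡ 16; y = λ·(10 - 16) - 9 ≡ 16. → (16, 16)
4G = (16, 16).
Next 3H:
Repeated addition: build up to 3H.
2H: tangent at (10, 9): λ = (3·10² + 4)/(2·9) ≡ 0/18. 18⁻¹ ≡ 18 (mod 19), so λ ≡ 0·18 ≡ 0.
  x = λ² - 10 - 10 = 0 - 20 ≡ 18; y = λ·(10 - 18) - 9 ≡ 10. → (18, 10)
3H: (18, 10) + (10, 9). λ = (9 - 10)/(10 - 18) ≡ 18/11 mod 19. 11⁻¹ ≡ 7 (mod 19), so λ ≡ 12.
  x = λ² - 18 - 10 = 144 - 28 ≡ 2; y = λ·(18 - 2) - 10 ≡ 11. → (2, 11)
3H = (2, 11).
Finally 4G + 3H:
(16, 16) + (2, 11). λ = (11 - 16)/(2 - 16) ≡ 14/5 mod 19. 5⁻¹ ≡ 4 (mod 19), so λ ≡ 18.
  x = λ² - 16 - 2 = 324 - 18 ≡ 2; y = λ·(16 - 2) - 16 ≡ 8. → (2, 8)

(2, 8)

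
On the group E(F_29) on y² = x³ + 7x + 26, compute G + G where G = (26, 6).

tangent at (26, 6): λ = (3·26² + 7)/(2·6) ≡ 5/12. 12⁻¹ ≡ 17 (mod 29), so λ ≡ 5·17 ≡ 27.
  x = λ² - 26 - 26 = 729 - 52 ≡ 10; y = λ·(26 - 10) - 6 ≡ 20. → (10, 20)

(10, 20)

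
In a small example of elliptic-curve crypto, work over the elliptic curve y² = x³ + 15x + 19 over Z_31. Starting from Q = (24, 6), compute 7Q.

Double-and-add on 7 = (111)₂. Start with Q = (24, 6) for the leading 1-bit.
double: tangent at (24, 6): λ = (3·24² + 15)/(2·6) ≡ 7/12. 12⁻¹ ≡ 13 (mod 31), so λ ≡ 7·13 ≡ 29.
  x = λ² - 24 - 24 = 841 - 48 ≡ 18; y = λ·(24 - 18) - 6 ≡ 13. → (18, 13)
add Q: (18, 13) + (24, 6). λ = (6 - 13)/(24 - 18) ≡ 24/6 mod 31. 6⁻¹ ≡ 26 (mod 31), so λ ≡ 4.
  x = λ² - 18 - 24 = 16 - 42 ≡ 5; y = λ·(18 - 5) - 13 ≡ 8. → (5, 8)
double: tangent at (5, 8): λ = (3·5² + 15)/(2·8) ≡ 28/16. 16⁻¹ ≡ 2 (mod 31) since 16·2 = 32 ≡ 1, so λ ≡ 28·2 ≡ 25.
  x = λ² - 5 - 5 = 625 - 10 ≡ 26; y = λ·(5 - 26) - 8 ≡ 25. → (26, 25)
add Q: (26, 25) + (24, 6). λ = (6 - 25)/(24 - 26) ≡ 12/29 mod 31. 29⁻¹ ≡ 15 (mod 31) since 29·15 = 435 ≡ 1, so λ ≡ 25.
  x = λ² - 26 - 24 = 625 - 50 ≡ 17; y = λ·(26 - 17) - 25 ≡ 14. → (17, 14)

(17, 14)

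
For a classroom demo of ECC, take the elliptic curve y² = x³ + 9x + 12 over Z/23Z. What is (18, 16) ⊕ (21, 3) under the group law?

(18, 16) + (21, 3). λ = (3 - 16)/(21 - 18) ≡ 10/3 mod 23. 3⁻¹ ≡ 8 (mod 23), so λ ≡ 11.
  x = λ² - 18 - 21 = 121 - 39 ≡ 13; y = λ·(18 - 13) - 16 ≡ 16. → (13, 16)

(13, 16)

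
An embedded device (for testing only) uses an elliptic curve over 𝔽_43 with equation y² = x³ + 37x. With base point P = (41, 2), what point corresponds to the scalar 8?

Double-and-add on 8 = (1000)₂. Start with P = (41, 2) for the leading 1-bit.
double: tangent at (41, 2): λ = (3·41² + 37)/(2·2) ≡ 6/4. 4⁻¹ ≡ 11 (mod 43), so λ ≡ 6·11 ≡ 23.
  x = λ² - 41 - 41 = 529 - 82 ≡ 17; y = λ·(41 - 17) - 2 ≡ 34. → (17, 34)
double: tangent at (17, 34): λ = (3·17² + 37)/(2·34) ≡ 1/25. 25⁻¹ ≡ 31 (mod 43) since 25·31 = 775 ≡ 1, so λ ≡ 1·31 ≡ 31.
  x = λ² - 17 - 17 = 961 - 34 ≡ 24; y = λ·(17 - 24) - 34 ≡ 7. → (24, 7)
double: tangent at (24, 7): λ = (3·24² + 37)/(2·7) ≡ 2/14. 14⁻¹ ≡ 40 (mod 43), so λ ≡ 2·40 ≡ 37.
  x = λ² - 24 - 24 = 1369 - 48 ≡ 31; y = λ·(24 - 31) - 7 ≡ 35. → (31, 35)

(31, 35)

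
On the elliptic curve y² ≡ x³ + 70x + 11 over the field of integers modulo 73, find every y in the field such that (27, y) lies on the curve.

7, 66

x³ + 70x + 11 = 21584 ≡ 49 (mod 73).
Square roots of 49 mod 73: 7 and 66 (since 7² = 49 ≡ 49).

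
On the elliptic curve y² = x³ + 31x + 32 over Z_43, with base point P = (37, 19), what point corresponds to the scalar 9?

(39, 4)

Repeated addition: build up to 9P.
2P: tangent at (37, 19): λ = (3·37² + 31)/(2·19) ≡ 10/38. 38⁻¹ ≡ 17 (mod 43), so λ ≡ 10·17 ≡ 41.
  x = λ² - 37 - 37 = 1681 - 74 ≡ 16; y = λ·(37 - 16) - 19 ≡ 25. → (16, 25)
3P: (16, 25) + (37, 19). λ = (19 - 25)/(37 - 16) ≡ 37/21 mod 43. 21⁻¹ ≡ 41 (mod 43), so λ ≡ 12.
  x = λ² - 16 - 37 = 144 - 53 ≡ 5; y = λ·(16 - 5) - 25 ≡ 21. → (5, 21)
4P: (5, 21) + (37, 19). λ = (19 - 21)/(37 - 5) ≡ 41/32 mod 43. 32⁻¹ ≡ 39 (mod 43) since 32·39 = 1248 ≡ 1, so λ ≡ 8.
  x = λ² - 5 - 37 = 64 - 42 ≡ 22; y = λ·(5 - 22) - 21 ≡ 15. → (22, 15)
5P: (22, 15) + (37, 19). λ = (19 - 15)/(37 - 22) ≡ 4/15 mod 43. 15⁻¹ ≡ 23 (mod 43), so λ ≡ 6.
  x = λ² - 22 - 37 = 36 - 59 ≡ 20; y = λ·(22 - 20) - 15 ≡ 40. → (20, 40)
6P: (20, 40) + (37, 19). λ = (19 - 40)/(37 - 20) ≡ 22/17 mod 43. 17⁻¹ ≡ 38 (mod 43) since 17·38 = 646 ≡ 1, so λ ≡ 19.
  x = λ² - 20 - 37 = 361 - 57 ≡ 3; y = λ·(20 - 3) - 40 ≡ 25. → (3, 25)
7P: (3, 25) + (37, 19). λ = (19 - 25)/(37 - 3) ≡ 37/34 mod 43. 34⁻¹ ≡ 19 (mod 43) since 34·19 = 646 ≡ 1, so λ ≡ 15.
  x = λ² - 3 - 37 = 225 - 40 ≡ 13; y = λ·(3 - 13) - 25 ≡ 40. → (13, 40)
8P: (13, 40) + (37, 19). λ = (19 - 40)/(37 - 13) ≡ 22/24 mod 43. 24⁻¹ ≡ 9 (mod 43) since 24·9 = 216 ≡ 1, so λ ≡ 26.
  x = λ² - 13 - 37 = 676 - 50 ≡ 24; y = λ·(13 - 24) - 40 ≡ 18. → (24, 18)
9P: (24, 18) + (37, 19). λ = (19 - 18)/(37 - 24) ≡ 1/13 mod 43. 13⁻¹ ≡ 10 (mod 43), so λ ≡ 10.
  x = λ² - 24 - 37 = 100 - 61 ≡ 39; y = λ·(24 - 39) - 18 ≡ 4. → (39, 4)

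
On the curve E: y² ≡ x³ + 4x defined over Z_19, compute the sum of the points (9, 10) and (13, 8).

(2, 15)

(9, 10) + (13, 8). λ = (8 - 10)/(13 - 9) ≡ 17/4 mod 19. 4⁻¹ ≡ 5 (mod 19), so λ ≡ 9.
  x = λ² - 9 - 13 = 81 - 22 ≡ 2; y = λ·(9 - 2) - 10 ≡ 15. → (2, 15)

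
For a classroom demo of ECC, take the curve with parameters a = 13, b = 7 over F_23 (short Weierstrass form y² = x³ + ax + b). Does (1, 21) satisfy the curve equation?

y² = 21² ≡ 4; x³ + 13x + 7 = 21 ≡ 21 (mod 23). 4 ≠ 21.

no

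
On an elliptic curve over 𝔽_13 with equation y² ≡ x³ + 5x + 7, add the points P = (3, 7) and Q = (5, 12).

(8, 0)

(3, 7) + (5, 12). λ = (12 - 7)/(5 - 3) ≡ 5/2 mod 13. 2⁻¹ ≡ 7 (mod 13) since 2·7 = 14 ≡ 1, so λ ≡ 9.
  x = λ² - 3 - 5 = 81 - 8 ≡ 8; y = λ·(3 - 8) - 7 ≡ 0. → (8, 0)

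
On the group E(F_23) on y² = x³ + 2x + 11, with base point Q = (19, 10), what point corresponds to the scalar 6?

(15, 14)

Repeated addition: build up to 6Q.
2Q: tangent at (19, 10): λ = (3·19² + 2)/(2·10) ≡ 4/20. 20⁻¹ ≡ 15 (mod 23), so λ ≡ 4·15 ≡ 14.
  x = λ² - 19 - 19 = 196 - 38 ≡ 20; y = λ·(19 - 20) - 10 ≡ 22. → (20, 22)
3Q: (20, 22) + (19, 10). λ = (10 - 22)/(19 - 20) ≡ 11/22 mod 23. 22⁻¹ ≡ 22 (mod 23), so λ ≡ 12.
  x = λ² - 20 - 19 = 144 - 39 ≡ 13; y = λ·(20 - 13) - 22 ≡ 16. → (13, 16)
4Q: (13, 16) + (19, 10). λ = (10 - 16)/(19 - 13) ≡ 17/6 mod 23. 6⁻¹ ≡ 4 (mod 23), so λ ≡ 22.
  x = λ² - 13 - 19 = 484 - 32 ≡ 15; y = λ·(13 - 15) - 16 ≡ 9. → (15, 9)
5Q: (15, 9) + (19, 10). λ = (10 - 9)/(19 - 15) ≡ 1/4 mod 23. 4⁻¹ ≡ 6 (mod 23), so λ ≡ 6.
  x = λ² - 15 - 19 = 36 - 34 ≡ 2; y = λ·(15 - 2) - 9 ≡ 0. → (2, 0)
6Q: (2, 0) + (19, 10). λ = (10 - 0)/(19 - 2) ≡ 10/17 mod 23. 17⁻¹ ≡ 19 (mod 23), so λ ≡ 6.
  x = λ² - 2 - 19 = 36 - 21 ≡ 15; y = λ·(2 - 15) - 0 ≡ 14. → (15, 14)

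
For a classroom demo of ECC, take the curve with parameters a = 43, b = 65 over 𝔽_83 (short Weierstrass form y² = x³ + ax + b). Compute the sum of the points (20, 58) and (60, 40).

(20, 58) + (60, 40). λ = (40 - 58)/(60 - 20) ≡ 65/40 mod 83. 40⁻¹ ≡ 27 (mod 83), so λ ≡ 12.
  x = λ² - 20 - 60 = 144 - 80 ≡ 64; y = λ·(20 - 64) - 58 ≡ 78. → (64, 78)

(64, 78)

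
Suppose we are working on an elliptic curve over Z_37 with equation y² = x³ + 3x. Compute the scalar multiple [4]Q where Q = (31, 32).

Double-and-add on 4 = (100)₂. Start with Q = (31, 32) for the leading 1-bit.
double: tangent at (31, 32): λ = (3·31² + 3)/(2·32) ≡ 0/27. 27⁻¹ ≡ 11 (mod 37), so λ ≡ 0·11 ≡ 0.
  x = λ² - 31 - 31 = 0 - 62 ≡ 12; y = λ·(31 - 12) - 32 ≡ 5. → (12, 5)
double: tangent at (12, 5): λ = (3·12² + 3)/(2·5) ≡ 28/10. 10⁻¹ ≡ 26 (mod 37), so λ ≡ 28·26 ≡ 25.
  x = λ² - 12 - 12 = 625 - 24 ≡ 9; y = λ·(12 - 9) - 5 ≡ 33. → (9, 33)

(9, 33)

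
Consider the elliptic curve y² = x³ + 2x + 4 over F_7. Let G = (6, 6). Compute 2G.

tangent at (6, 6): λ = (3·6² + 2)/(2·6) ≡ 5/5. 5⁻¹ ≡ 3 (mod 7) since 5·3 = 15 ≡ 1, so λ ≡ 5·3 ≡ 1.
  x = λ² - 6 - 6 = 1 - 12 ≡ 3; y = λ·(6 - 3) - 6 ≡ 4. → (3, 4)

(3, 4)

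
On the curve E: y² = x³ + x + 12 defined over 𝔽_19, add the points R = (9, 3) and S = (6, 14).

(9, 16)

(9, 3) + (6, 14). λ = (14 - 3)/(6 - 9) ≡ 11/16 mod 19. 16⁻¹ ≡ 6 (mod 19) since 16·6 = 96 ≡ 1, so λ ≡ 9.
  x = λ² - 9 - 6 = 81 - 15 ≡ 9; y = λ·(9 - 9) - 3 ≡ 16. → (9, 16)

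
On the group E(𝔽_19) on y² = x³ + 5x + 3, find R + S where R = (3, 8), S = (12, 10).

(1, 3)

(3, 8) + (12, 10). λ = (10 - 8)/(12 - 3) ≡ 2/9 mod 19. 9⁻¹ ≡ 17 (mod 19), so λ ≡ 15.
  x = λ² - 3 - 12 = 225 - 15 ≡ 1; y = λ·(3 - 1) - 8 ≡ 3. → (1, 3)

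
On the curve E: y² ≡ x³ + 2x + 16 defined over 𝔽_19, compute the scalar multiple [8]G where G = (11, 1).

O

Repeated addition: build up to 8G.
2G: tangent at (11, 1): λ = (3·11² + 2)/(2·1) ≡ 4/2. 2⁻¹ ≡ 10 (mod 19), so λ ≡ 4·10 ≡ 2.
  x = λ² - 11 - 11 = 4 - 22 ≡ 1; y = λ·(11 - 1) - 1 ≡ 0. → (1, 0)
3G: (1, 0) + (11, 1). λ = (1 - 0)/(11 - 1) ≡ 1/10 mod 19. 10⁻¹ ≡ 2 (mod 19), so λ ≡ 2.
  x = λ² - 1 - 11 = 4 - 12 ≡ 11; y = λ·(1 - 11) - 0 ≡ 18. → (11, 18)
4G: (11, 18) + (11, 1): same x and y₁ ≡ -y₂, so the sum is O.
5G: O + (11, 1) = (11, 1) (identity).
6G: tangent at (11, 1): λ = (3·11² + 2)/(2·1) ≡ 4/2. 2⁻¹ ≡ 10 (mod 19) since 2·10 = 20 ≡ 1, so λ ≡ 4·10 ≡ 2.
  x = λ² - 11 - 11 = 4 - 22 ≡ 1; y = λ·(11 - 1) - 1 ≡ 0. → (1, 0)
7G: (1, 0) + (11, 1). λ = (1 - 0)/(11 - 1) ≡ 1/10 mod 19. 10⁻¹ ≡ 2 (mod 19), so λ ≡ 2.
  x = λ² - 1 - 11 = 4 - 12 ≡ 11; y = λ·(1 - 11) - 0 ≡ 18. → (11, 18)
8G: (11, 18) + (11, 1): same x and y₁ ≡ -y₂, so the sum is O.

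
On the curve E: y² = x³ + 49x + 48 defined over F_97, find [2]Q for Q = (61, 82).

(63, 77)

tangent at (61, 82): λ = (3·61² + 49)/(2·82) ≡ 57/67. 67⁻¹ ≡ 42 (mod 97), so λ ≡ 57·42 ≡ 66.
  x = λ² - 61 - 61 = 4356 - 122 ≡ 63; y = λ·(61 - 63) - 82 ≡ 77. → (63, 77)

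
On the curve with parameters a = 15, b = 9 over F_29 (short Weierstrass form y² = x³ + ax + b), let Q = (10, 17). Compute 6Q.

Repeated addition: build up to 6Q.
2Q: tangent at (10, 17): λ = (3·10² + 15)/(2·17) ≡ 25/5. 5⁻¹ ≡ 6 (mod 29), so λ ≡ 25·6 ≡ 5.
  x = λ² - 10 - 10 = 25 - 20 ≡ 5; y = λ·(10 - 5) - 17 ≡ 8. → (5, 8)
3Q: (5, 8) + (10, 17). λ = (17 - 8)/(10 - 5) ≡ 9/5 mod 29. 5⁻¹ ≡ 6 (mod 29), so λ ≡ 25.
  x = λ² - 5 - 10 = 625 - 15 ≡ 1; y = λ·(5 - 1) - 8 ≡ 5. → (1, 5)
4Q: (1, 5) + (10, 17). λ = (17 - 5)/(10 - 1) ≡ 12/9 mod 29. 9⁻¹ ≡ 13 (mod 29) since 9·13 = 117 ≡ 1, so λ ≡ 11.
  x = λ² - 1 - 10 = 121 - 11 ≡ 23; y = λ·(1 - 23) - 5 ≡ 14. → (23, 14)
5Q: (23, 14) + (10, 17). λ = (17 - 14)/(10 - 23) ≡ 3/16 mod 29. 16⁻¹ ≡ 20 (mod 29), so λ ≡ 2.
  x = λ² - 23 - 10 = 4 - 33 ≡ 0; y = λ·(23 - 0) - 14 ≡ 3. → (0, 3)
6Q: (0, 3) + (10, 17). λ = (17 - 3)/(10 - 0) ≡ 14/10 mod 29. 10⁻¹ ≡ 3 (mod 29) since 10·3 = 30 ≡ 1, so λ ≡ 13.
  x = λ² - 0 - 10 = 169 - 10 ≡ 14; y = λ·(0 - 14) - 3 ≡ 18. → (14, 18)

(14, 18)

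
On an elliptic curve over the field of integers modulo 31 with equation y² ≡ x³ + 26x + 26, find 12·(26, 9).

Write G = (26, 9).
Repeated addition: build up to 12G.
2G: tangent at (26, 9): λ = (3·26² + 26)/(2·9) ≡ 8/18. 18⁻¹ ≡ 19 (mod 31), so λ ≡ 8·19 ≡ 28.
  x = λ² - 26 - 26 = 784 - 52 ≡ 19; y = λ·(26 - 19) - 9 ≡ 1. → (19, 1)
3G: (19, 1) + (26, 9). λ = (9 - 1)/(26 - 19) ≡ 8/7 mod 31. 7⁻¹ ≡ 9 (mod 31), so λ ≡ 10.
  x = λ² - 19 - 26 = 100 - 45 ≡ 24; y = λ·(19 - 24) - 1 ≡ 11. → (24, 11)
4G: (24, 11) + (26, 9). λ = (9 - 11)/(26 - 24) ≡ 29/2 mod 31. 2⁻¹ ≡ 16 (mod 31), so λ ≡ 30.
  x = λ² - 24 - 26 = 900 - 50 ≡ 13; y = λ·(24 - 13) - 11 ≡ 9. → (13, 9)
5G: (13, 9) + (26, 9). λ = (9 - 9)/(26 - 13) ≡ 0/13 mod 31. 13⁻¹ ≡ 12 (mod 31) since 13·12 = 156 ≡ 1, so λ ≡ 0.
  x = λ² - 13 - 26 = 0 - 39 ≡ 23; y = λ·(13 - 23) - 9 ≡ 22. → (23, 22)
6G: (23, 22) + (26, 9). λ = (9 - 22)/(26 - 23) ≡ 18/3 mod 31. 3⁻¹ ≡ 21 (mod 31) since 3·21 = 63 ≡ 1, so λ ≡ 6.
  x = λ² - 23 - 26 = 36 - 49 ≡ 18; y = λ·(23 - 18) - 22 ≡ 8. → (18, 8)
7G: (18, 8) + (26, 9). λ = (9 - 8)/(26 - 18) ≡ 1/8 mod 31. 8⁻¹ ≡ 4 (mod 31) since 8·4 = 32 ≡ 1, so λ ≡ 4.
  x = λ² - 18 - 26 = 16 - 44 ≡ 3; y = λ·(18 - 3) - 8 ≡ 21. → (3, 21)
8G: (3, 21) + (26, 9). λ = (9 - 21)/(26 - 3) ≡ 19/23 mod 31. 23⁻¹ ≡ 27 (mod 31), so λ ≡ 17.
  x = λ² - 3 - 26 = 289 - 29 ≡ 12; y = λ·(3 - 12) - 21 ≡ 12. → (12, 12)
9G: (12, 12) + (26, 9). λ = (9 - 12)/(26 - 12) ≡ 28/14 mod 31. 14⁻¹ ≡ 20 (mod 31) since 14·20 = 280 ≡ 1, so λ ≡ 2.
  x = λ² - 12 - 26 = 4 - 38 ≡ 28; y = λ·(12 - 28) - 12 ≡ 18. → (28, 18)
10G: (28, 18) + (26, 9). λ = (9 - 18)/(26 - 28) ≡ 22/29 mod 31. 29⁻¹ ≡ 15 (mod 31), so λ ≡ 20.
  x = λ² - 28 - 26 = 400 - 54 ≡ 5; y = λ·(28 - 5) - 18 ≡ 8. → (5, 8)
11G: (5, 8) + (26, 9). λ = (9 - 8)/(26 - 5) ≡ 1/21 mod 31. 21⁻¹ ≡ 3 (mod 31), so λ ≡ 3.
  x = λ² - 5 - 26 = 9 - 31 ≡ 9; y = λ·(5 - 9) - 8 ≡ 11. → (9, 11)
12G: (9, 11) + (26, 9). λ = (9 - 11)/(26 - 9) ≡ 29/17 mod 31. 17⁻¹ ≡ 11 (mod 31), so λ ≡ 9.
  x = λ² - 9 - 26 = 81 - 35 ≡ 15; y = λ·(9 - 15) - 11 ≡ 28. → (15, 28)

(15, 28)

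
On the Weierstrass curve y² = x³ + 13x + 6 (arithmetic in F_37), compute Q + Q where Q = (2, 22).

(8, 20)

tangent at (2, 22): λ = (3·2² + 13)/(2·22) ≡ 25/7. 7⁻¹ ≡ 16 (mod 37) since 7·16 = 112 ≡ 1, so λ ≡ 25·16 ≡ 30.
  x = λ² - 2 - 2 = 900 - 4 ≡ 8; y = λ·(2 - 8) - 22 ≡ 20. → (8, 20)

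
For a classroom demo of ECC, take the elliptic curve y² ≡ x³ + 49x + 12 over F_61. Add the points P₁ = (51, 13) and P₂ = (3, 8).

(51, 13) + (3, 8). λ = (8 - 13)/(3 - 51) ≡ 56/13 mod 61. 13⁻¹ ≡ 47 (mod 61), so λ ≡ 9.
  x = λ² - 51 - 3 = 81 - 54 ≡ 27; y = λ·(51 - 27) - 13 ≡ 20. → (27, 20)

(27, 20)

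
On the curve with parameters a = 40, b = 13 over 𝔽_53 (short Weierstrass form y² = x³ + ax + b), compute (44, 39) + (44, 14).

The two points share x = 44 and their y-coordinates satisfy 39 + 14 ≡ 0 (mod 53), so they are inverses. Their sum is O.

O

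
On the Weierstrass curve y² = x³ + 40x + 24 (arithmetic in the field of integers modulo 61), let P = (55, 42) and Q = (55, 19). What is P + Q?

O

The two points share x = 55 and their y-coordinates satisfy 42 + 19 ≡ 0 (mod 61), so they are inverses. Their sum is the point at infinity.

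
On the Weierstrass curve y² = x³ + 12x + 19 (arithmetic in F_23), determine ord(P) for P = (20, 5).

2P: tangent at (20, 5): λ = (3·20² + 12)/(2·5) ≡ 16/10. 10⁻¹ ≡ 7 (mod 23) since 10·7 = 70 ≡ 1, so λ ≡ 16·7 ≡ 20.
  x = λ² - 20 - 20 = 400 - 40 ≡ 15; y = λ·(20 - 15) - 5 ≡ 3. → (15, 3)
3P: (15, 3) + (20, 5). λ = (5 - 3)/(20 - 15) ≡ 2/5 mod 23. 5⁻¹ ≡ 14 (mod 23), so λ ≡ 5.
  x = λ² - 15 - 20 = 25 - 35 ≡ 13; y = λ·(15 - 13) - 3 ≡ 7. → (13, 7)
4P: (13, 7) + (20, 5). λ = (5 - 7)/(20 - 13) ≡ 21/7 mod 23. 7⁻¹ ≡ 10 (mod 23), so λ ≡ 3.
  x = λ² - 13 - 20 = 9 - 33 ≡ 22; y = λ·(13 - 22) - 7 ≡ 12. → (22, 12)
5P: (22, 12) + (20, 5). λ = (5 - 12)/(20 - 22) ≡ 16/21 mod 23. 21⁻¹ ≡ 11 (mod 23), so λ ≡ 15.
  x = λ² - 22 - 20 = 225 - 42 ≡ 22; y = λ·(22 - 22) - 12 ≡ 11. → (22, 11)
6P: (22, 11) + (20, 5). λ = (5 - 11)/(20 - 22) ≡ 17/21 mod 23. 21⁻¹ ≡ 11 (mod 23) since 21·11 = 231 ≡ 1, so λ ≡ 3.
  x = λ² - 22 - 20 = 9 - 42 ≡ 13; y = λ·(22 - 13) - 11 ≡ 16. → (13, 16)
7P: (13, 16) + (20, 5). λ = (5 - 16)/(20 - 13) ≡ 12/7 mod 23. 7⁻¹ ≡ 10 (mod 23) since 7·10 = 70 ≡ 1, so λ ≡ 5.
  x = λ² - 13 - 20 = 25 - 33 ≡ 15; y = λ·(13 - 15) - 16 ≡ 20. → (15, 20)
8P: (15, 20) + (20, 5). λ = (5 - 20)/(20 - 15) ≡ 8/5 mod 23. 5⁻¹ ≡ 14 (mod 23), so λ ≡ 20.
  x = λ² - 15 - 20 = 400 - 35 ≡ 20; y = λ·(15 - 20) - 20 ≡ 18. → (20, 18)
9P: (20, 18) + (20, 5): same x and y₁ ≡ -y₂, so the sum is O.
9P = O, so the order is 9.

9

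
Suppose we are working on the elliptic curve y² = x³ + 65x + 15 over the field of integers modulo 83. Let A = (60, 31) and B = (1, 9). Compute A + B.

(60, 31) + (1, 9). λ = (9 - 31)/(1 - 60) ≡ 61/24 mod 83. 24⁻¹ ≡ 45 (mod 83), so λ ≡ 6.
  x = λ² - 60 - 1 = 36 - 61 ≡ 58; y = λ·(60 - 58) - 31 ≡ 64. → (58, 64)

(58, 64)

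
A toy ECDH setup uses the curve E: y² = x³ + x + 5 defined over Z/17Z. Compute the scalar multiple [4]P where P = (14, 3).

Double-and-add on 4 = (100)₂. Start with P = (14, 3) for the leading 1-bit.
double: tangent at (14, 3): λ = (3·14² + 1)/(2·3) ≡ 11/6. 6⁻¹ ≡ 3 (mod 17), so λ ≡ 11·3 ≡ 16.
  x = λ² - 14 - 14 = 256 - 28 ≡ 7; y = λ·(14 - 7) - 3 ≡ 7. → (7, 7)
double: tangent at (7, 7): λ = (3·7² + 1)/(2·7) ≡ 12/14. 14⁻¹ ≡ 11 (mod 17) since 14·11 = 154 ≡ 1, so λ ≡ 12·11 ≡ 13.
  x = λ² - 7 - 7 = 169 - 14 ≡ 2; y = λ·(7 - 2) - 7 ≡ 7. → (2, 7)

(2, 7)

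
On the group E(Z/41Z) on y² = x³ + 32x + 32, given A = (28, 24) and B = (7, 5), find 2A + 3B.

(37, 39)

First 2A:
Repeated addition: build up to 2A.
2A: tangent at (28, 24): λ = (3·28² + 32)/(2·24) ≡ 6/7. 7⁻¹ ≡ 6 (mod 41), so λ ≡ 6·6 ≡ 36.
  x = λ² - 28 - 28 = 1296 - 56 ≡ 10; y = λ·(28 - 10) - 24 ≡ 9. → (10, 9)
2A = (10, 9).
Next 3B:
Repeated addition: build up to 3B.
2B: tangent at (7, 5): λ = (3·7² + 32)/(2·5) ≡ 15/10. 10⁻¹ ≡ 37 (mod 41) since 10·37 = 370 ≡ 1, so λ ≡ 15·37 ≡ 22.
  x = λ² - 7 - 7 = 484 - 14 ≡ 19; y = λ·(7 - 19) - 5 ≡ 18. → (19, 18)
3B: (19, 18) + (7, 5). λ = (5 - 18)/(7 - 19) ≡ 28/29 mod 41. 29⁻¹ ≡ 17 (mod 41), so λ ≡ 25.
  x = λ² - 19 - 7 = 625 - 26 ≡ 25; y = λ·(19 - 25) - 18 ≡ 37. → (25, 37)
3B = (25, 37).
Finally 2A + 3B:
(10, 9) + (25, 37). λ = (37 - 9)/(25 - 10) ≡ 28/15 mod 41. 15⁻¹ ≡ 11 (mod 41), so λ ≡ 21.
  x = λ² - 10 - 25 = 441 - 35 ≡ 37; y = λ·(10 - 37) - 9 ≡ 39. → (37, 39)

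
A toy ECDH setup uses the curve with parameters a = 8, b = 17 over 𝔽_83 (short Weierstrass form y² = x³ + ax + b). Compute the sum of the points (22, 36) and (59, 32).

(53, 1)

(22, 36) + (59, 32). λ = (32 - 36)/(59 - 22) ≡ 79/37 mod 83. 37⁻¹ ≡ 9 (mod 83), so λ ≡ 47.
  x = λ² - 22 - 59 = 2209 - 81 ≡ 53; y = λ·(22 - 53) - 36 ≡ 1. → (53, 1)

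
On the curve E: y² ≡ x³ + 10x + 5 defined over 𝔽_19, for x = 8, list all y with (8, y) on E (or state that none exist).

none

x³ + 10x + 5 = 597 ≡ 8 (mod 19).
8 is a non-residue mod 19; no y exists.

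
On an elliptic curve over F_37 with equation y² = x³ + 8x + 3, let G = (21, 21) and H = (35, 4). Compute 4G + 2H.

First 4G:
Repeated addition: build up to 4G.
2G: tangent at (21, 21): λ = (3·21² + 8)/(2·21) ≡ 36/5. 5⁻¹ ≡ 15 (mod 37), so λ ≡ 36·15 ≡ 22.
  x = λ² - 21 - 21 = 484 - 42 ≡ 35; y = λ·(21 - 35) - 21 ≡ 4. → (35, 4)
3G: (35, 4) + (21, 21). λ = (21 - 4)/(21 - 35) ≡ 17/23 mod 37. 23⁻¹ ≡ 29 (mod 37) since 23·29 = 667 ≡ 1, so λ ≡ 12.
  x = λ² - 35 - 21 = 144 - 56 ≡ 14; y = λ·(35 - 14) - 4 ≡ 26. → (14, 26)
4G: (14, 26) + (21, 21). λ = (21 - 26)/(21 - 14) ≡ 32/7 mod 37. 7⁻¹ ≡ 16 (mod 37) since 7·16 = 112 ≡ 1, so λ ≡ 31.
  x = λ² - 14 - 21 = 961 - 35 ≡ 1; y = λ·(14 - 1) - 26 ≡ 7. → (1, 7)
4G = (1, 7).
Next 2H:
Repeated addition: build up to 2H.
2H: tangent at (35, 4): λ = (3·35² + 8)/(2·4) ≡ 20/8. 8⁻¹ ≡ 14 (mod 37), so λ ≡ 20·14 ≡ 21.
  x = λ² - 35 - 35 = 441 - 70 ≡ 1; y = λ·(35 - 1) - 4 ≡ 7. → (1, 7)
2H = (1, 7).
Finally 4G + 2H:
tangent at (1, 7): λ = (3·1² + 8)/(2·7) ≡ 11/14. 14⁻¹ ≡ 8 (mod 37), so λ ≡ 11·8 ≡ 14.
  x = λ² - 1 - 1 = 196 - 2 ≡ 9; y = λ·(1 - 9) - 7 ≡ 29. → (9, 29)

(9, 29)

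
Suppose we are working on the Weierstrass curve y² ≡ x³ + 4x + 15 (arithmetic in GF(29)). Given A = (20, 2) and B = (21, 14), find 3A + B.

(15, 17)

First 3A:
Repeated addition: build up to 3A.
2A: tangent at (20, 2): λ = (3·20² + 4)/(2·2) ≡ 15/4. 4⁻¹ ≡ 22 (mod 29), so λ ≡ 15·22 ≡ 11.
  x = λ² - 20 - 20 = 121 - 40 ≡ 23; y = λ·(20 - 23) - 2 ≡ 23. → (23, 23)
3A: (23, 23) + (20, 2). λ = (2 - 23)/(20 - 23) ≡ 8/26 mod 29. 26⁻¹ ≡ 19 (mod 29), so λ ≡ 7.
  x = λ² - 23 - 20 = 49 - 43 ≡ 6; y = λ·(23 - 6) - 23 ≡ 9. → (6, 9)
3A = (6, 9).
Finally 3A + B:
(6, 9) + (21, 14). λ = (14 - 9)/(21 - 6) ≡ 5/15 mod 29. 15⁻¹ ≡ 2 (mod 29) since 15·2 = 30 ≡ 1, so λ ≡ 10.
  x = λ² - 6 - 21 = 100 - 27 ≡ 15; y = λ·(6 - 15) - 9 ≡ 17. → (15, 17)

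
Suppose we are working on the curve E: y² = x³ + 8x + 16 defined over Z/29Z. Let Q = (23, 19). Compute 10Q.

(7, 3)

Repeated addition: build up to 10Q.
2Q: tangent at (23, 19): λ = (3·23² + 8)/(2·19) ≡ 0/9. 9⁻¹ ≡ 13 (mod 29) since 9·13 = 117 ≡ 1, so λ ≡ 0·13 ≡ 0.
  x = λ² - 23 - 23 = 0 - 46 ≡ 12; y = λ·(23 - 12) - 19 ≡ 10. → (12, 10)
3Q: (12, 10) + (23, 19). λ = (19 - 10)/(23 - 12) ≡ 9/11 mod 29. 11⁻¹ ≡ 8 (mod 29), so λ ≡ 14.
  x = λ² - 12 - 23 = 196 - 35 ≡ 16; y = λ·(12 - 16) - 10 ≡ 21. → (16, 21)
4Q: (16, 21) + (23, 19). λ = (19 - 21)/(23 - 16) ≡ 27/7 mod 29. 7⁻¹ ≡ 25 (mod 29) since 7·25 = 175 ≡ 1, so λ ≡ 8.
  x = λ² - 16 - 23 = 64 - 39 ≡ 25; y = λ·(16 - 25) - 21 ≡ 23. → (25, 23)
5Q: (25, 23) + (23, 19). λ = (19 - 23)/(23 - 25) ≡ 25/27 mod 29. 27⁻¹ ≡ 14 (mod 29), so λ ≡ 2.
  x = λ² - 25 - 23 = 4 - 48 ≡ 14; y = λ·(25 - 14) - 23 ≡ 28. → (14, 28)
6Q: (14, 28) + (23, 19). λ = (19 - 28)/(23 - 14) ≡ 20/9 mod 29. 9⁻¹ ≡ 13 (mod 29) since 9·13 = 117 ≡ 1, so λ ≡ 28.
  x = λ² - 14 - 23 = 784 - 37 ≡ 22; y = λ·(14 - 22) - 28 ≡ 9. → (22, 9)
7Q: (22, 9) + (23, 19). λ = (19 - 9)/(23 - 22) ≡ 10/1 mod 29. 1⁻¹ ≡ 1 (mod 29), so λ ≡ 10.
  x = λ² - 22 - 23 = 100 - 45 ≡ 26; y = λ·(22 - 26) - 9 ≡ 9. → (26, 9)
8Q: (26, 9) + (23, 19). λ = (19 - 9)/(23 - 26) ≡ 10/26 mod 29. 26⁻¹ ≡ 19 (mod 29), so λ ≡ 16.
  x = λ² - 26 - 23 = 256 - 49 ≡ 4; y = λ·(26 - 4) - 9 ≡ 24. → (4, 24)
9Q: (4, 24) + (23, 19). λ = (19 - 24)/(23 - 4) ≡ 24/19 mod 29. 19⁻¹ ≡ 26 (mod 29), so λ ≡ 15.
  x = λ² - 4 - 23 = 225 - 27 ≡ 24; y = λ·(4 - 24) - 24 ≡ 24. → (24, 24)
10Q: (24, 24) + (23, 19). λ = (19 - 24)/(23 - 24) ≡ 24/28 mod 29. 28⁻¹ ≡ 28 (mod 29) since 28·28 = 784 ≡ 1, so λ ≡ 5.
  x = λ² - 24 - 23 = 25 - 47 ≡ 7; y = λ·(24 - 7) - 24 ≡ 3. → (7, 3)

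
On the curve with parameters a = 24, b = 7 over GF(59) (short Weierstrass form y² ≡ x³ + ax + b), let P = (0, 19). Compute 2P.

(29, 31)

tangent at (0, 19): λ = (3·0² + 24)/(2·19) ≡ 24/38. 38⁻¹ ≡ 14 (mod 59) since 38·14 = 532 ≡ 1, so λ ≡ 24·14 ≡ 41.
  x = λ² - 0 - 0 = 1681 - 0 ≡ 29; y = λ·(0 - 29) - 19 ≡ 31. → (29, 31)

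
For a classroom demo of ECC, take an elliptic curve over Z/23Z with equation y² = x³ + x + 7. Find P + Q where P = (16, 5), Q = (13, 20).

(16, 5) + (13, 20). λ = (20 - 5)/(13 - 16) ≡ 15/20 mod 23. 20⁻¹ ≡ 15 (mod 23), so λ ≡ 18.
  x = λ² - 16 - 13 = 324 - 29 ≡ 19; y = λ·(16 - 19) - 5 ≡ 10. → (19, 10)

(19, 10)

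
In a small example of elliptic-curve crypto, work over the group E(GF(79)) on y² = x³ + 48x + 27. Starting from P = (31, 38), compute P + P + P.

Repeated addition: build up to 3P.
2P: tangent at (31, 38): λ = (3·31² + 48)/(2·38) ≡ 8/76. 76⁻¹ ≡ 26 (mod 79) since 76·26 = 1976 ≡ 1, so λ ≡ 8·26 ≡ 50.
  x = λ² - 31 - 31 = 2500 - 62 ≡ 68; y = λ·(31 - 68) - 38 ≡ 8. → (68, 8)
3P: (68, 8) + (31, 38). λ = (38 - 8)/(31 - 68) ≡ 30/42 mod 79. 42⁻¹ ≡ 32 (mod 79), so λ ≡ 12.
  x = λ² - 68 - 31 = 144 - 99 ≡ 45; y = λ·(68 - 45) - 8 ≡ 31. → (45, 31)

(45, 31)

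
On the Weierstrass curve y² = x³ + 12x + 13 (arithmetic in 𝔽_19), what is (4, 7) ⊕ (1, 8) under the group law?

(12, 2)

(4, 7) + (1, 8). λ = (8 - 7)/(1 - 4) ≡ 1/16 mod 19. 16⁻¹ ≡ 6 (mod 19) since 16·6 = 96 ≡ 1, so λ ≡ 6.
  x = λ² - 4 - 1 = 36 - 5 ≡ 12; y = λ·(4 - 12) - 7 ≡ 2. → (12, 2)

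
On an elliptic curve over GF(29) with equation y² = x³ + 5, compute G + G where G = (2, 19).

tangent at (2, 19): λ = (3·2² + 0)/(2·19) ≡ 12/9. 9⁻¹ ≡ 13 (mod 29) since 9·13 = 117 ≡ 1, so λ ≡ 12·13 ≡ 11.
  x = λ² - 2 - 2 = 121 - 4 ≡ 1; y = λ·(2 - 1) - 19 ≡ 21. → (1, 21)

(1, 21)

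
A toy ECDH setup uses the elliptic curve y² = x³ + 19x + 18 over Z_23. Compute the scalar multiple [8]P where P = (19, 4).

Double-and-add on 8 = (1000)₂. Start with P = (19, 4) for the leading 1-bit.
double: tangent at (19, 4): λ = (3·19² + 19)/(2·4) ≡ 21/8. 8⁻¹ ≡ 3 (mod 23), so λ ≡ 21·3 ≡ 17.
  x = λ² - 19 - 19 = 289 - 38 ≡ 21; y = λ·(19 - 21) - 4 ≡ 8. → (21, 8)
double: tangent at (21, 8): λ = (3·21² + 19)/(2·8) ≡ 8/16. 16⁻¹ ≡ 13 (mod 23) since 16·13 = 208 ≡ 1, so λ ≡ 8·13 ≡ 12.
  x = λ² - 21 - 21 = 144 - 42 ≡ 10; y = λ·(21 - 10) - 8 ≡ 9. → (10, 9)
double: tangent at (10, 9): λ = (3·10² + 19)/(2·9) ≡ 20/18. 18⁻¹ ≡ 9 (mod 23), so λ ≡ 20·9 ≡ 19.
  x = λ² - 10 - 10 = 361 - 20 ≡ 19; y = λ·(10 - 19) - 9 ≡ 4. → (19, 4)

(19, 4)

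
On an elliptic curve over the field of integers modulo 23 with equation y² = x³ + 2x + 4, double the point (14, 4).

(19, 1)

tangent at (14, 4): λ = (3·14² + 2)/(2·4) ≡ 15/8. 8⁻¹ ≡ 3 (mod 23), so λ ≡ 15·3 ≡ 22.
  x = λ² - 14 - 14 = 484 - 28 ≡ 19; y = λ·(14 - 19) - 4 ≡ 1. → (19, 1)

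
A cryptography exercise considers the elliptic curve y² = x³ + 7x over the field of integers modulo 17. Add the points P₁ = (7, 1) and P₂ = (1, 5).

(7, 1) + (1, 5). λ = (5 - 1)/(1 - 7) ≡ 4/11 mod 17. 11⁻¹ ≡ 14 (mod 17), so λ ≡ 5.
  x = λ² - 7 - 1 = 25 - 8 ≡ 0; y = λ·(7 - 0) - 1 ≡ 0. → (0, 0)

(0, 0)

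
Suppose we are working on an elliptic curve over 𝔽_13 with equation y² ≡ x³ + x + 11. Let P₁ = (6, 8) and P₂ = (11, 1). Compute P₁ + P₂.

(6, 8) + (11, 1). λ = (1 - 8)/(11 - 6) ≡ 6/5 mod 13. 5⁻¹ ≡ 8 (mod 13), so λ ≡ 9.
  x = λ² - 6 - 11 = 81 - 17 ≡ 12; y = λ·(6 - 12) - 8 ≡ 3. → (12, 3)

(12, 3)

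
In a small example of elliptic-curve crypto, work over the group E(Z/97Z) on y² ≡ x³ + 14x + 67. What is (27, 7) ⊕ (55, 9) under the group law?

(27, 7) + (55, 9). λ = (9 - 7)/(55 - 27) ≡ 2/28 mod 97. 28⁻¹ ≡ 52 (mod 97) since 28·52 = 1456 ≡ 1, so λ ≡ 7.
  x = λ² - 27 - 55 = 49 - 82 ≡ 64; y = λ·(27 - 64) - 7 ≡ 25. → (64, 25)

(64, 25)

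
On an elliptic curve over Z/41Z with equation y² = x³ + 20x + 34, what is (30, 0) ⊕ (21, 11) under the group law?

(30, 0) + (21, 11). λ = (11 - 0)/(21 - 30) ≡ 11/32 mod 41. 32⁻¹ ≡ 9 (mod 41) since 32·9 = 288 ≡ 1, so λ ≡ 17.
  x = λ² - 30 - 21 = 289 - 51 ≡ 33; y = λ·(30 - 33) - 0 ≡ 31. → (33, 31)

(33, 31)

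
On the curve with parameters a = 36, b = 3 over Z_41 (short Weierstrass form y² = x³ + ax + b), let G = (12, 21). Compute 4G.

Repeated addition: build up to 4G.
2G: tangent at (12, 21): λ = (3·12² + 36)/(2·21) ≡ 17/1. 1⁻¹ ≡ 1 (mod 41) since 1·1 = 1 ≡ 1, so λ ≡ 17·1 ≡ 17.
  x = λ² - 12 - 12 = 289 - 24 ≡ 19; y = λ·(12 - 19) - 21 ≡ 24. → (19, 24)
3G: (19, 24) + (12, 21). λ = (21 - 24)/(12 - 19) ≡ 38/34 mod 41. 34⁻¹ ≡ 35 (mod 41), so λ ≡ 18.
  x = λ² - 19 - 12 = 324 - 31 ≡ 6; y = λ·(19 - 6) - 24 ≡ 5. → (6, 5)
4G: (6, 5) + (12, 21). λ = (21 - 5)/(12 - 6) ≡ 16/6 mod 41. 6⁻¹ ≡ 7 (mod 41) since 6·7 = 42 ≡ 1, so λ ≡ 30.
  x = λ² - 6 - 12 = 900 - 18 ≡ 21; y = λ·(6 - 21) - 5 ≡ 37. → (21, 37)

(21, 37)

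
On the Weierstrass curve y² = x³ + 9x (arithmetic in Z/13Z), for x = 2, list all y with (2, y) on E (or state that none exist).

x³ + 9x + 0 = 26 ≡ 0 (mod 13).
Only y = 0 satisfies y² ≡ 0.

0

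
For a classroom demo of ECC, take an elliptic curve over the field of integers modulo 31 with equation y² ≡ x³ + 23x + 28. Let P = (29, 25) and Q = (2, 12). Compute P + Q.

(29, 25) + (2, 12). λ = (12 - 25)/(2 - 29) ≡ 18/4 mod 31. 4⁻¹ ≡ 8 (mod 31), so λ ≡ 20.
  x = λ² - 29 - 2 = 400 - 31 ≡ 28; y = λ·(29 - 28) - 25 ≡ 26. → (28, 26)

(28, 26)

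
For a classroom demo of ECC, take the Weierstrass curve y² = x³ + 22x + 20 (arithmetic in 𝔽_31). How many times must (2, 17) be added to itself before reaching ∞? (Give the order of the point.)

10

2P: tangent at (2, 17): λ = (3·2² + 22)/(2·17) ≡ 3/3. 3⁻¹ ≡ 21 (mod 31), so λ ≡ 3·21 ≡ 1.
  x = λ² - 2 - 2 = 1 - 4 ≡ 28; y = λ·(2 - 28) - 17 ≡ 19. → (28, 19)
3P: (28, 19) + (2, 17). λ = (17 - 19)/(2 - 28) ≡ 29/5 mod 31. 5⁻¹ ≡ 25 (mod 31), so λ ≡ 12.
  x = λ² - 28 - 2 = 144 - 30 ≡ 21; y = λ·(28 - 21) - 19 ≡ 3. → (21, 3)
4P: (21, 3) + (2, 17). λ = (17 - 3)/(2 - 21) ≡ 14/12 mod 31. 12⁻¹ ≡ 13 (mod 31) since 12·13 = 156 ≡ 1, so λ ≡ 27.
  x = λ² - 21 - 2 = 729 - 23 ≡ 24; y = λ·(21 - 24) - 3 ≡ 9. → (24, 9)
5P: (24, 9) + (2, 17). λ = (17 - 9)/(2 - 24) ≡ 8/9 mod 31. 9⁻¹ ≡ 7 (mod 31), so λ ≡ 25.
  x = λ² - 24 - 2 = 625 - 26 ≡ 10; y = λ·(24 - 10) - 9 ≡ 0. → (10, 0)
6P: (10, 0) + (2, 17). λ = (17 - 0)/(2 - 10) ≡ 17/23 mod 31. 23⁻¹ ≡ 27 (mod 31) since 23·27 = 621 ≡ 1, so λ ≡ 25.
  x = λ² - 10 - 2 = 625 - 12 ≡ 24; y = λ·(10 - 24) - 0 ≡ 22. → (24, 22)
7P: (24, 22) + (2, 17). λ = (17 - 22)/(2 - 24) ≡ 26/9 mod 31. 9⁻¹ ≡ 7 (mod 31), so λ ≡ 27.
  x = λ² - 24 - 2 = 729 - 26 ≡ 21; y = λ·(24 - 21) - 22 ≡ 28. → (21, 28)
8P: (21, 28) + (2, 17). λ = (17 - 28)/(2 - 21) ≡ 20/12 mod 31. 12⁻¹ ≡ 13 (mod 31), so λ ≡ 12.
  x = λ² - 21 - 2 = 144 - 23 ≡ 28; y = λ·(21 - 28) - 28 ≡ 12. → (28, 12)
9P: (28, 12) + (2, 17). λ = (17 - 12)/(2 - 28) ≡ 5/5 mod 31. 5⁻¹ ≡ 25 (mod 31) since 5·25 = 125 ≡ 1, so λ ≡ 1.
  x = λ² - 28 - 2 = 1 - 30 ≡ 2; y = λ·(28 - 2) - 12 ≡ 14. → (2, 14)
10P: (2, 14) + (2, 17): same x and y₁ ≡ -y₂, so the sum is ∞.
10P = ∞, so the order is 10.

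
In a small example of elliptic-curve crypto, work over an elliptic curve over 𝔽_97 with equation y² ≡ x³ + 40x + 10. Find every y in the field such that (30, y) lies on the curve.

x³ + 40x + 10 = 28210 ≡ 80 (mod 97).
80 is a non-residue mod 97; no y exists.

none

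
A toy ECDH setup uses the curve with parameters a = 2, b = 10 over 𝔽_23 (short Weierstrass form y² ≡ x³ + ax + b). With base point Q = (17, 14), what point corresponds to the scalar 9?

Repeated addition: build up to 9Q.
2Q: tangent at (17, 14): λ = (3·17² + 2)/(2·14) ≡ 18/5. 5⁻¹ ≡ 14 (mod 23), so λ ≡ 18·14 ≡ 22.
  x = λ² - 17 - 17 = 484 - 34 ≡ 13; y = λ·(17 - 13) - 14 ≡ 5. → (13, 5)
3Q: (13, 5) + (17, 14). λ = (14 - 5)/(17 - 13) ≡ 9/4 mod 23. 4⁻¹ ≡ 6 (mod 23), so λ ≡ 8.
  x = λ² - 13 - 17 = 64 - 30 ≡ 11; y = λ·(13 - 11) - 5 ≡ 11. → (11, 11)
4Q: (11, 11) + (17, 14). λ = (14 - 11)/(17 - 11) ≡ 3/6 mod 23. 6⁻¹ ≡ 4 (mod 23), so λ ≡ 12.
  x = λ² - 11 - 17 = 144 - 28 ≡ 1; y = λ·(11 - 1) - 11 ≡ 17. → (1, 17)
5Q: (1, 17) + (17, 14). λ = (14 - 17)/(17 - 1) ≡ 20/16 mod 23. 16⁻¹ ≡ 13 (mod 23), so λ ≡ 7.
  x = λ² - 1 - 17 = 49 - 18 ≡ 8; y = λ·(1 - 8) - 17 ≡ 3. → (8, 3)
6Q: (8, 3) + (17, 14). λ = (14 - 3)/(17 - 8) ≡ 11/9 mod 23. 9⁻¹ ≡ 18 (mod 23), so λ ≡ 14.
  x = λ² - 8 - 17 = 196 - 25 ≡ 10; y = λ·(8 - 10) - 3 ≡ 15. → (10, 15)
7Q: (10, 15) + (17, 14). λ = (14 - 15)/(17 - 10) ≡ 22/7 mod 23. 7⁻¹ ≡ 10 (mod 23), so λ ≡ 13.
  x = λ² - 10 - 17 = 169 - 27 ≡ 4; y = λ·(10 - 4) - 15 ≡ 17. → (4, 17)
8Q: (4, 17) + (17, 14). λ = (14 - 17)/(17 - 4) ≡ 20/13 mod 23. 13⁻¹ ≡ 16 (mod 23) since 13·16 = 208 ≡ 1, so λ ≡ 21.
  x = λ² - 4 - 17 = 441 - 21 ≡ 6; y = λ·(4 - 6) - 17 ≡ 10. → (6, 10)
9Q: (6, 10) + (17, 14). λ = (14 - 10)/(17 - 6) ≡ 4/11 mod 23. 11⁻¹ ≡ 21 (mod 23), so λ ≡ 15.
  x = λ² - 6 - 17 = 225 - 23 ≡ 18; y = λ·(6 - 18) - 10 ≡ 17. → (18, 17)

(18, 17)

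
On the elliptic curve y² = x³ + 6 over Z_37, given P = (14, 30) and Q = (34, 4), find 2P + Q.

First 2P:
Repeated addition: build up to 2P.
2P: tangent at (14, 30): λ = (3·14² + 0)/(2·30) ≡ 33/23. 23⁻¹ ≡ 29 (mod 37), so λ ≡ 33·29 ≡ 32.
  x = λ² - 14 - 14 = 1024 - 28 ≡ 34; y = λ·(14 - 34) - 30 ≡ 33. → (34, 33)
2P = (34, 33).
Finally 2P + Q:
(34, 33) + (34, 4): same x and y₁ ≡ -y₂, so the sum is O.

O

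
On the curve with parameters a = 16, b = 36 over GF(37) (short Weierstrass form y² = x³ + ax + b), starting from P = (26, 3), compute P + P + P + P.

(4, 33)

Repeated addition: build up to 4P.
2P: tangent at (26, 3): λ = (3·26² + 16)/(2·3) ≡ 9/6. 6⁻¹ ≡ 31 (mod 37), so λ ≡ 9·31 ≡ 20.
  x = λ² - 26 - 26 = 400 - 52 ≡ 15; y = λ·(26 - 15) - 3 ≡ 32. → (15, 32)
3P: (15, 32) + (26, 3). λ = (3 - 32)/(26 - 15) ≡ 8/11 mod 37. 11⁻¹ ≡ 27 (mod 37), so λ ≡ 31.
  x = λ² - 15 - 26 = 961 - 41 ≡ 32; y = λ·(15 - 32) - 32 ≡ 33. → (32, 33)
4P: (32, 33) + (26, 3). λ = (3 - 33)/(26 - 32) ≡ 7/31 mod 37. 31⁻¹ ≡ 6 (mod 37), so λ ≡ 5.
  x = λ² - 32 - 26 = 25 - 58 ≡ 4; y = λ·(32 - 4) - 33 ≡ 33. → (4, 33)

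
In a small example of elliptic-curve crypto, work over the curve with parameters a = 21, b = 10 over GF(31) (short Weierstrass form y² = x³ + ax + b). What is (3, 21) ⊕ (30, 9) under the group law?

(7, 29)

(3, 21) + (30, 9). λ = (9 - 21)/(30 - 3) ≡ 19/27 mod 31. 27⁻¹ ≡ 23 (mod 31), so λ ≡ 3.
  x = λ² - 3 - 30 = 9 - 33 ≡ 7; y = λ·(3 - 7) - 21 ≡ 29. → (7, 29)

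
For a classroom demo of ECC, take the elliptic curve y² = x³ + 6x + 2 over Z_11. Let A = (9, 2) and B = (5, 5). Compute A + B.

(9, 2) + (5, 5). λ = (5 - 2)/(5 - 9) ≡ 3/7 mod 11. 7⁻¹ ≡ 8 (mod 11) since 7·8 = 56 ≡ 1, so λ ≡ 2.
  x = λ² - 9 - 5 = 4 - 14 ≡ 1; y = λ·(9 - 1) - 2 ≡ 3. → (1, 3)

(1, 3)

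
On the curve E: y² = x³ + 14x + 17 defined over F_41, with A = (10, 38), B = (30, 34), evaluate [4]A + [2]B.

(28, 37)

First 4A:
Repeated addition: build up to 4A.
2A: tangent at (10, 38): λ = (3·10² + 14)/(2·38) ≡ 27/35. 35⁻¹ ≡ 34 (mod 41), so λ ≡ 27·34 ≡ 16.
  x = λ² - 10 - 10 = 256 - 20 ≡ 31; y = λ·(10 - 31) - 38 ≡ 36. → (31, 36)
3A: (31, 36) + (10, 38). λ = (38 - 36)/(10 - 31) ≡ 2/20 mod 41. 20⁻¹ ≡ 39 (mod 41), so λ ≡ 37.
  x = λ² - 31 - 10 = 1369 - 41 ≡ 16; y = λ·(31 - 16) - 36 ≡ 27. → (16, 27)
4A: (16, 27) + (10, 38). λ = (38 - 27)/(10 - 16) ≡ 11/35 mod 41. 35⁻¹ ≡ 34 (mod 41), so λ ≡ 5.
  x = λ² - 16 - 10 = 25 - 26 ≡ 40; y = λ·(16 - 40) - 27 ≡ 17. → (40, 17)
4A = (40, 17).
Next 2B:
Repeated addition: build up to 2B.
2B: tangent at (30, 34): λ = (3·30² + 14)/(2·34) ≡ 8/27. 27⁻¹ ≡ 38 (mod 41) since 27·38 = 1026 ≡ 1, so λ ≡ 8·38 ≡ 17.
  x = λ² - 30 - 30 = 289 - 60 ≡ 24; y = λ·(30 - 24) - 34 ≡ 27. → (24, 27)
2B = (24, 27).
Finally 4A + 2B:
(40, 17) + (24, 27). λ = (27 - 17)/(24 - 40) ≡ 10/25 mod 41. 25⁻¹ ≡ 23 (mod 41) since 25·23 = 575 ≡ 1, so λ ≡ 25.
  x = λ² - 40 - 24 = 625 - 64 ≡ 28; y = λ·(40 - 28) - 17 ≡ 37. → (28, 37)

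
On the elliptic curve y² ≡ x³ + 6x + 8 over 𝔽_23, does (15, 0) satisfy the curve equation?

yes

y² = 0² ≡ 0; x³ + 6x + 8 = 3473 ≡ 0 (mod 23). 0 = 0.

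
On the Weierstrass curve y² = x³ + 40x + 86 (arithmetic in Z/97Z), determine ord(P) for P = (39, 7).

9

2P: tangent at (39, 7): λ = (3·39² + 40)/(2·7) ≡ 44/14. 14⁻¹ ≡ 7 (mod 97), so λ ≡ 44·7 ≡ 17.
  x = λ² - 39 - 39 = 289 - 78 ≡ 17; y = λ·(39 - 17) - 7 ≡ 76. → (17, 76)
3P: (17, 76) + (39, 7). λ = (7 - 76)/(39 - 17) ≡ 28/22 mod 97. 22⁻¹ ≡ 75 (mod 97), so λ ≡ 63.
  x = λ² - 17 - 39 = 3969 - 56 ≡ 33; y = λ·(17 - 33) - 76 ≡ 80. → (33, 80)
4P: (33, 80) + (39, 7). λ = (7 - 80)/(39 - 33) ≡ 24/6 mod 97. 6⁻¹ ≡ 81 (mod 97), so λ ≡ 4.
  x = λ² - 33 - 39 = 16 - 72 ≡ 41; y = λ·(33 - 41) - 80 ≡ 82. → (41, 82)
5P: (41, 82) + (39, 7). λ = (7 - 82)/(39 - 41) ≡ 22/95 mod 97. 95⁻¹ ≡ 48 (mod 97) since 95·48 = 4560 ≡ 1, so λ ≡ 86.
  x = λ² - 41 - 39 = 7396 - 80 ≡ 41; y = λ·(41 - 41) - 82 ≡ 15. → (41, 15)
6P: (41, 15) + (39, 7). λ = (7 - 15)/(39 - 41) ≡ 89/95 mod 97. 95⁻¹ ≡ 48 (mod 97), so λ ≡ 4.
  x = λ² - 41 - 39 = 16 - 80 ≡ 33; y = λ·(41 - 33) - 15 ≡ 17. → (33, 17)
7P: (33, 17) + (39, 7). λ = (7 - 17)/(39 - 33) ≡ 87/6 mod 97. 6⁻¹ ≡ 81 (mod 97), so λ ≡ 63.
  x = λ² - 33 - 39 = 3969 - 72 ≡ 17; y = λ·(33 - 17) - 17 ≡ 21. → (17, 21)
8P: (17, 21) + (39, 7). λ = (7 - 21)/(39 - 17) ≡ 83/22 mod 97. 22⁻¹ ≡ 75 (mod 97), so λ ≡ 17.
  x = λ² - 17 - 39 = 289 - 56 ≡ 39; y = λ·(17 - 39) - 21 ≡ 90. → (39, 90)
9P: (39, 90) + (39, 7): same x and y₁ ≡ -y₂, so the sum is O.
9P = O, so the order is 9.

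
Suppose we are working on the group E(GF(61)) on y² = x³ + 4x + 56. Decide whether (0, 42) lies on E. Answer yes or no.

y² = 42² ≡ 56; x³ + 4x + 56 = 56 ≡ 56 (mod 61). 56 = 56.

yes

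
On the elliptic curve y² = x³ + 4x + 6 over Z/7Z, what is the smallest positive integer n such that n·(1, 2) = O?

2P: tangent at (1, 2): λ = (3·1² + 4)/(2·2) ≡ 0/4. 4⁻¹ ≡ 2 (mod 7), so λ ≡ 0·2 ≡ 0.
  x = λ² - 1 - 1 = 0 - 2 ≡ 5; y = λ·(1 - 5) - 2 ≡ 5. → (5, 5)
3P: (5, 5) + (1, 2). λ = (2 - 5)/(1 - 5) ≡ 4/3 mod 7. 3⁻¹ ≡ 5 (mod 7), so λ ≡ 6.
  x = λ² - 5 - 1 = 36 - 6 ≡ 2; y = λ·(5 - 2) - 5 ≡ 6. → (2, 6)
4P: (2, 6) + (1, 2). λ = (2 - 6)/(1 - 2) ≡ 3/6 mod 7. 6⁻¹ ≡ 6 (mod 7), so λ ≡ 4.
  x = λ² - 2 - 1 = 16 - 3 ≡ 6; y = λ·(2 - 6) - 6 ≡ 6. → (6, 6)
5P: (6, 6) + (1, 2). λ = (2 - 6)/(1 - 6) ≡ 3/2 mod 7. 2⁻¹ ≡ 4 (mod 7), so λ ≡ 5.
  x = λ² - 6 - 1 = 25 - 7 ≡ 4; y = λ·(6 - 4) - 6 ≡ 4. → (4, 4)
6P: (4, 4) + (1, 2). λ = (2 - 4)/(1 - 4) ≡ 5/4 mod 7. 4⁻¹ ≡ 2 (mod 7), so λ ≡ 3.
  x = λ² - 4 - 1 = 9 - 5 ≡ 4; y = λ·(4 - 4) - 4 ≡ 3. → (4, 3)
7P: (4, 3) + (1, 2). λ = (2 - 3)/(1 - 4) ≡ 6/4 mod 7. 4⁻¹ ≡ 2 (mod 7), so λ ≡ 5.
  x = λ² - 4 - 1 = 25 - 5 ≡ 6; y = λ·(4 - 6) - 3 ≡ 1. → (6, 1)
8P: (6, 1) + (1, 2). λ = (2 - 1)/(1 - 6) ≡ 1/2 mod 7. 2⁻¹ ≡ 4 (mod 7), so λ ≡ 4.
  x = λ² - 6 - 1 = 16 - 7 ≡ 2; y = λ·(6 - 2) - 1 ≡ 1. → (2, 1)
9P: (2, 1) + (1, 2). λ = (2 - 1)/(1 - 2) ≡ 1/6 mod 7. 6⁻¹ ≡ 6 (mod 7), so λ ≡ 6.
  x = λ² - 2 - 1 = 36 - 3 ≡ 5; y = λ·(2 - 5) - 1 ≡ 2. → (5, 2)
10P: (5, 2) + (1, 2). λ = (2 - 2)/(1 - 5) ≡ 0/3 mod 7. 3⁻¹ ≡ 5 (mod 7) since 3·5 = 15 ≡ 1, so λ ≡ 0.
  x = λ² - 5 - 1 = 0 - 6 ≡ 1; y = λ·(5 - 1) - 2 ≡ 5. → (1, 5)
11P: (1, 5) + (1, 2): same x and y₁ ≡ -y₂, so the sum is O.
11P = O, so the order is 11.

11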